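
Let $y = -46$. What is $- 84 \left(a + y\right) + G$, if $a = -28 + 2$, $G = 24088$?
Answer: $30136$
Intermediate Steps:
$a = -26$
$- 84 \left(a + y\right) + G = - 84 \left(-26 - 46\right) + 24088 = \left(-84\right) \left(-72\right) + 24088 = 6048 + 24088 = 30136$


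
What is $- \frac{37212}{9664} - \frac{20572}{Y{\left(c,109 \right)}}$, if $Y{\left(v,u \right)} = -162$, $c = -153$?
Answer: $\frac{24097433}{195696} \approx 123.14$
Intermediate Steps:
$- \frac{37212}{9664} - \frac{20572}{Y{\left(c,109 \right)}} = - \frac{37212}{9664} - \frac{20572}{-162} = \left(-37212\right) \frac{1}{9664} - - \frac{10286}{81} = - \frac{9303}{2416} + \frac{10286}{81} = \frac{24097433}{195696}$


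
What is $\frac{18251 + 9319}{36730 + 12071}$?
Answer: $\frac{9190}{16267} \approx 0.56495$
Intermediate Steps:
$\frac{18251 + 9319}{36730 + 12071} = \frac{27570}{48801} = 27570 \cdot \frac{1}{48801} = \frac{9190}{16267}$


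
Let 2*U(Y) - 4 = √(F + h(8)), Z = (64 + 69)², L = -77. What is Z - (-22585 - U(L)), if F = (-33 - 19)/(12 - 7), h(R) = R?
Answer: 40276 + I*√15/5 ≈ 40276.0 + 0.7746*I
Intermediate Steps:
F = -52/5 ≈ -10.400
Z = 17689 (Z = 133² = 17689)
U(Y) = 2 + I*√15/5 (U(Y) = 2 + √(-52/5 + 8)/2 = 2 + √(-12/5)/2 = 2 + (2*I*√15/5)/2 = 2 + I*√15/5)
Z - (-22585 - U(L)) = 17689 - (-22585 - (2 + I*√15/5)) = 17689 - (-22585 + (-2 - I*√15/5)) = 17689 - (-22587 - I*√15/5) = 17689 + (22587 + I*√15/5) = 40276 + I*√15/5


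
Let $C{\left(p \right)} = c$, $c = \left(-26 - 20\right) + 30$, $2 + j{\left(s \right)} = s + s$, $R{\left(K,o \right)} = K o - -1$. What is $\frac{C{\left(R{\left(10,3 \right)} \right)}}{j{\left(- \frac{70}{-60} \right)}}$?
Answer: $-48$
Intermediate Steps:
$R{\left(K,o \right)} = 1 + K o$ ($R{\left(K,o \right)} = K o + 1 = 1 + K o$)
$j{\left(s \right)} = -2 + 2 s$ ($j{\left(s \right)} = -2 + \left(s + s\right) = -2 + 2 s$)
$c = -16$ ($c = \left(-26 - 20\right) + 30 = -46 + 30 = -16$)
$C{\left(p \right)} = -16$
$\frac{C{\left(R{\left(10,3 \right)} \right)}}{j{\left(- \frac{70}{-60} \right)}} = - \frac{16}{-2 + 2 \left(- \frac{70}{-60}\right)} = - \frac{16}{-2 + 2 \left(\left(-70\right) \left(- \frac{1}{60}\right)\right)} = - \frac{16}{-2 + 2 \cdot \frac{7}{6}} = - \frac{16}{-2 + \frac{7}{3}} = - 16 \frac{1}{\frac{1}{3}} = \left(-16\right) 3 = -48$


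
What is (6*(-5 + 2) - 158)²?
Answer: 30976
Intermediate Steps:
(6*(-5 + 2) - 158)² = (6*(-3) - 158)² = (-18 - 158)² = (-176)² = 30976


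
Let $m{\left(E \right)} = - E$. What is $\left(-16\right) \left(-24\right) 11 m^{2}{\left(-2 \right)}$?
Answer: $16896$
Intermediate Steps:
$\left(-16\right) \left(-24\right) 11 m^{2}{\left(-2 \right)} = \left(-16\right) \left(-24\right) 11 \left(\left(-1\right) \left(-2\right)\right)^{2} = 384 \cdot 11 \cdot 2^{2} = 4224 \cdot 4 = 16896$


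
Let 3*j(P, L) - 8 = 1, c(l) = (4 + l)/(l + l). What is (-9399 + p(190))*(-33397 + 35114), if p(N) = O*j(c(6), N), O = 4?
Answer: -16117479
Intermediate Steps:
c(l) = (4 + l)/(2*l) (c(l) = (4 + l)/((2*l)) = (4 + l)*(1/(2*l)) = (4 + l)/(2*l))
j(P, L) = 3 (j(P, L) = 8/3 + (⅓)*1 = 8/3 + ⅓ = 3)
p(N) = 12 (p(N) = 4*3 = 12)
(-9399 + p(190))*(-33397 + 35114) = (-9399 + 12)*(-33397 + 35114) = -9387*1717 = -16117479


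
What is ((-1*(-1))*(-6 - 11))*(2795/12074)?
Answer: -47515/12074 ≈ -3.9353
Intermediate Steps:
((-1*(-1))*(-6 - 11))*(2795/12074) = (1*(-17))*(2795*(1/12074)) = -17*2795/12074 = -47515/12074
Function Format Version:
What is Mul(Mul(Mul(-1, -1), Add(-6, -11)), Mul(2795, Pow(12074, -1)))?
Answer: Rational(-47515, 12074) ≈ -3.9353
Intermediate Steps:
Mul(Mul(Mul(-1, -1), Add(-6, -11)), Mul(2795, Pow(12074, -1))) = Mul(Mul(1, -17), Mul(2795, Rational(1, 12074))) = Mul(-17, Rational(2795, 12074)) = Rational(-47515, 12074)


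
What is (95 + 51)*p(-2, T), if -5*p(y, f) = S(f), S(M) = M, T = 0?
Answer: 0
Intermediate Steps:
p(y, f) = -f/5
(95 + 51)*p(-2, T) = (95 + 51)*(-1/5*0) = 146*0 = 0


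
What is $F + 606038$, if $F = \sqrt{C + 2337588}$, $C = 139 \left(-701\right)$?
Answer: $606038 + \sqrt{2240149} \approx 6.0754 \cdot 10^{5}$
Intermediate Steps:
$C = -97439$
$F = \sqrt{2240149}$ ($F = \sqrt{-97439 + 2337588} = \sqrt{2240149} \approx 1496.7$)
$F + 606038 = \sqrt{2240149} + 606038 = 606038 + \sqrt{2240149}$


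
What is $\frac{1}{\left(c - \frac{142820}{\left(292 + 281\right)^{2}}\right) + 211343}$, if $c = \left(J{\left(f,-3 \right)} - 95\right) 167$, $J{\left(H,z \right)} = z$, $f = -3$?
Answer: $\frac{328329}{64016460613} \approx 5.1288 \cdot 10^{-6}$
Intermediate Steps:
$c = -16366$ ($c = \left(-3 - 95\right) 167 = \left(-98\right) 167 = -16366$)
$\frac{1}{\left(c - \frac{142820}{\left(292 + 281\right)^{2}}\right) + 211343} = \frac{1}{\left(-16366 - \frac{142820}{\left(292 + 281\right)^{2}}\right) + 211343} = \frac{1}{\left(-16366 - \frac{142820}{573^{2}}\right) + 211343} = \frac{1}{\left(-16366 - \frac{142820}{328329}\right) + 211343} = \frac{1}{- \frac{5373575234}{328329} + 211343} = \frac{1}{\frac{64016460613}{328329}} = \frac{328329}{64016460613}$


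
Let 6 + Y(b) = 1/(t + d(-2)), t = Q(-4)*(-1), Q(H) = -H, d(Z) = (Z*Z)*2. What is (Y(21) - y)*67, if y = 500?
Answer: -135541/4 ≈ -33885.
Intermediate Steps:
d(Z) = 2*Z² (d(Z) = Z²*2 = 2*Z²)
t = -4 (t = -1*(-4)*(-1) = 4*(-1) = -4)
Y(b) = -23/4 (Y(b) = -6 + 1/(-4 + 2*(-2)²) = -6 + 1/(-4 + 2*4) = -6 + 1/(-4 + 8) = -6 + 1/4 = -6 + ¼ = -23/4)
(Y(21) - y)*67 = (-23/4 - 1*500)*67 = (-23/4 - 500)*67 = -2023/4*67 = -135541/4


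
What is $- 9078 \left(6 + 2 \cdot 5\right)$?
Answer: $-145248$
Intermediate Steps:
$- 9078 \left(6 + 2 \cdot 5\right) = - 9078 \left(6 + 10\right) = \left(-9078\right) 16 = -145248$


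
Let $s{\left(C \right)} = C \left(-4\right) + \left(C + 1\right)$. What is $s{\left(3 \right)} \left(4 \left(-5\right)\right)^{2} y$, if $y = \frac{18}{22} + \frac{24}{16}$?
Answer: $- \frac{81600}{11} \approx -7418.2$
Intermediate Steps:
$y = \frac{51}{22}$ ($y = 18 \cdot \frac{1}{22} + 24 \cdot \frac{1}{16} = \frac{9}{11} + \frac{3}{2} = \frac{51}{22} \approx 2.3182$)
$s{\left(C \right)} = 1 - 3 C$ ($s{\left(C \right)} = - 4 C + \left(1 + C\right) = 1 - 3 C$)
$s{\left(3 \right)} \left(4 \left(-5\right)\right)^{2} y = \left(1 - 9\right) \left(4 \left(-5\right)\right)^{2} \cdot \frac{51}{22} = \left(1 - 9\right) \left(-20\right)^{2} \cdot \frac{51}{22} = \left(-8\right) 400 \cdot \frac{51}{22} = \left(-3200\right) \frac{51}{22} = - \frac{81600}{11}$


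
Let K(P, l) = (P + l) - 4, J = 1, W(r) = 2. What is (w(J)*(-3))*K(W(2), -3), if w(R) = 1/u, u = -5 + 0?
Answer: -3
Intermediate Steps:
u = -5
w(R) = -1/5 (w(R) = 1/(-5) = -1/5)
K(P, l) = -4 + P + l
(w(J)*(-3))*K(W(2), -3) = (-1/5*(-3))*(-4 + 2 - 3) = (3/5)*(-5) = -3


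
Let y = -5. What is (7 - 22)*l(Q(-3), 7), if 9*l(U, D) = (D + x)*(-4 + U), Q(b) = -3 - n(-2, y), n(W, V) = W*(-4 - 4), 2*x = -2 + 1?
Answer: 1495/6 ≈ 249.17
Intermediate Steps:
x = -½ (x = (-2 + 1)/2 = (½)*(-1) = -½ ≈ -0.50000)
n(W, V) = -8*W (n(W, V) = W*(-8) = -8*W)
Q(b) = -19 (Q(b) = -3 - (-8)*(-2) = -3 - 1*16 = -3 - 16 = -19)
l(U, D) = (-4 + U)*(-½ + D)/9 (l(U, D) = ((D - ½)*(-4 + U))/9 = ((-½ + D)*(-4 + U))/9 = ((-4 + U)*(-½ + D))/9 = (-4 + U)*(-½ + D)/9)
(7 - 22)*l(Q(-3), 7) = (7 - 22)*(2/9 - 4/9*7 - 1/18*(-19) + (⅑)*7*(-19)) = -15*(2/9 - 28/9 + 19/18 - 133/9) = -15*(-299/18) = 1495/6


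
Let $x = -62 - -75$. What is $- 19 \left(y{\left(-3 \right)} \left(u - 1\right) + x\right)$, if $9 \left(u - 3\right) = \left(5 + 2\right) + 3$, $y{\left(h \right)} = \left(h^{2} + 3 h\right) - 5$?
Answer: $\frac{437}{9} \approx 48.556$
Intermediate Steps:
$y{\left(h \right)} = -5 + h^{2} + 3 h$
$x = 13$ ($x = -62 + 75 = 13$)
$u = \frac{37}{9}$ ($u = 3 + \frac{\left(5 + 2\right) + 3}{9} = 3 + \frac{7 + 3}{9} = 3 + \frac{1}{9} \cdot 10 = 3 + \frac{10}{9} = \frac{37}{9} \approx 4.1111$)
$- 19 \left(y{\left(-3 \right)} \left(u - 1\right) + x\right) = - 19 \left(\left(-5 + \left(-3\right)^{2} + 3 \left(-3\right)\right) \left(\frac{37}{9} - 1\right) + 13\right) = - 19 \left(\left(-5 + 9 - 9\right) \frac{28}{9} + 13\right) = - 19 \left(\left(-5\right) \frac{28}{9} + 13\right) = - 19 \left(- \frac{140}{9} + 13\right) = \left(-19\right) \left(- \frac{23}{9}\right) = \frac{437}{9}$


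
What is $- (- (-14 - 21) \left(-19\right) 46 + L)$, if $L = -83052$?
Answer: $113642$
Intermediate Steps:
$- (- (-14 - 21) \left(-19\right) 46 + L) = - (- (-14 - 21) \left(-19\right) 46 - 83052) = - (\left(-1\right) \left(-35\right) \left(-19\right) 46 - 83052) = - (35 \left(-19\right) 46 - 83052) = - (\left(-665\right) 46 - 83052) = - (-30590 - 83052) = \left(-1\right) \left(-113642\right) = 113642$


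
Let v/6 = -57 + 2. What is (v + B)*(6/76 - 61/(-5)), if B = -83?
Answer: -963529/190 ≈ -5071.2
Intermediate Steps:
v = -330 (v = 6*(-57 + 2) = 6*(-55) = -330)
(v + B)*(6/76 - 61/(-5)) = (-330 - 83)*(6/76 - 61/(-5)) = -413*(6*(1/76) - 61*(-⅕)) = -413*(3/38 + 61/5) = -413*2333/190 = -963529/190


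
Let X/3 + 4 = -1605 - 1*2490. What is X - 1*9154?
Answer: -21451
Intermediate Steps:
X = -12297 (X = -12 + 3*(-1605 - 1*2490) = -12 + 3*(-1605 - 2490) = -12 + 3*(-4095) = -12 - 12285 = -12297)
X - 1*9154 = -12297 - 1*9154 = -12297 - 9154 = -21451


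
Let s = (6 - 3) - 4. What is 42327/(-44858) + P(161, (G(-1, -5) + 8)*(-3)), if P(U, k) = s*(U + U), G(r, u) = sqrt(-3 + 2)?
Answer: -14486603/44858 ≈ -322.94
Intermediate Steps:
s = -1 (s = 3 - 4 = -1)
G(r, u) = I (G(r, u) = sqrt(-1) = I)
P(U, k) = -2*U (P(U, k) = -(U + U) = -2*U)
42327/(-44858) + P(161, (G(-1, -5) + 8)*(-3)) = 42327/(-44858) - 2*161 = 42327*(-1/44858) - 322 = -42327/44858 - 322 = -14486603/44858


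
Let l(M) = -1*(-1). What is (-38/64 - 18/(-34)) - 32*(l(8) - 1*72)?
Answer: 1235933/544 ≈ 2271.9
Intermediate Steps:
l(M) = 1
(-38/64 - 18/(-34)) - 32*(l(8) - 1*72) = (-38/64 - 18/(-34)) - 32*(1 - 1*72) = (-38*1/64 - 18*(-1/34)) - 32*(1 - 72) = (-19/32 + 9/17) - 32*(-71) = -35/544 + 2272 = 1235933/544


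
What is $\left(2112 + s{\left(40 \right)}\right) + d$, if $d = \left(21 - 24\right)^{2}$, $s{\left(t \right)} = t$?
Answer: $2161$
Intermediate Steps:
$d = 9$ ($d = \left(-3\right)^{2} = 9$)
$\left(2112 + s{\left(40 \right)}\right) + d = \left(2112 + 40\right) + 9 = 2152 + 9 = 2161$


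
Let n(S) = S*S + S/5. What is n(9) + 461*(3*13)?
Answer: 90309/5 ≈ 18062.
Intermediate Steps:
n(S) = S² + S/5 (n(S) = S² + S*(⅕) = S² + S/5)
n(9) + 461*(3*13) = 9*(⅕ + 9) + 461*(3*13) = 9*(46/5) + 461*39 = 414/5 + 17979 = 90309/5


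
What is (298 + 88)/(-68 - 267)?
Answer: -386/335 ≈ -1.1522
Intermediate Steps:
(298 + 88)/(-68 - 267) = 386/(-335) = 386*(-1/335) = -386/335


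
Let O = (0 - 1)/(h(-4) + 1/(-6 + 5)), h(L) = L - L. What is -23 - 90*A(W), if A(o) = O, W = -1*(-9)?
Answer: -113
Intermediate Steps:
W = 9
h(L) = 0
O = 1 (O = (0 - 1)/(0 + 1/(-6 + 5)) = -1/(0 + 1/(-1)) = -1/(0 - 1) = -1/(-1) = -1*(-1) = 1)
A(o) = 1
-23 - 90*A(W) = -23 - 90*1 = -23 - 90 = -113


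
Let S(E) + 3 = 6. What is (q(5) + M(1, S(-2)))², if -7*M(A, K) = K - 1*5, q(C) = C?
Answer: 1369/49 ≈ 27.939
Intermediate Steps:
S(E) = 3 (S(E) = -3 + 6 = 3)
M(A, K) = 5/7 - K/7 (M(A, K) = -(K - 1*5)/7 = -(K - 5)/7 = -(-5 + K)/7 = 5/7 - K/7)
(q(5) + M(1, S(-2)))² = (5 + (5/7 - ⅐*3))² = (5 + (5/7 - 3/7))² = (5 + 2/7)² = (37/7)² = 1369/49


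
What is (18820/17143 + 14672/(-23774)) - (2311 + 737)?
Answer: -621019955076/203778841 ≈ -3047.5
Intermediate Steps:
(18820/17143 + 14672/(-23774)) - (2311 + 737) = (18820*(1/17143) + 14672*(-1/23774)) - 1*3048 = (18820/17143 - 7336/11887) - 3048 = 97952292/203778841 - 3048 = -621019955076/203778841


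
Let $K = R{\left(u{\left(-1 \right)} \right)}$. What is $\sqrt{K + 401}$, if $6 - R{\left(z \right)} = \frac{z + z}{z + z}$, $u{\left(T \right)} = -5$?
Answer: $\sqrt{406} \approx 20.149$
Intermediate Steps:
$R{\left(z \right)} = 5$ ($R{\left(z \right)} = 6 - \frac{z + z}{z + z} = 6 - \frac{2 z}{2 z} = 6 - 2 z \frac{1}{2 z} = 6 - 1 = 5$)
$K = 5$
$\sqrt{K + 401} = \sqrt{5 + 401} = \sqrt{406}$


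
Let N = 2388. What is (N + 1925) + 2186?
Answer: 6499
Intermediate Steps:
(N + 1925) + 2186 = (2388 + 1925) + 2186 = 4313 + 2186 = 6499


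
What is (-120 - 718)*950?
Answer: -796100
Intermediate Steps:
(-120 - 718)*950 = -838*950 = -796100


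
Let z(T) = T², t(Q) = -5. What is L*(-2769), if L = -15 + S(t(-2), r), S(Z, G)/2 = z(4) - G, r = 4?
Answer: -24921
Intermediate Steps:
S(Z, G) = 32 - 2*G (S(Z, G) = 2*(4² - G) = 2*(16 - G) = 32 - 2*G)
L = 9 (L = -15 + (32 - 2*4) = -15 + (32 - 8) = -15 + 24 = 9)
L*(-2769) = 9*(-2769) = -24921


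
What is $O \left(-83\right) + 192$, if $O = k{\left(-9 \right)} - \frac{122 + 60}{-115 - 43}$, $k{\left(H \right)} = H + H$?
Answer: $\frac{125641}{79} \approx 1590.4$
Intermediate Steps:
$k{\left(H \right)} = 2 H$
$O = - \frac{1331}{79}$ ($O = 2 \left(-9\right) - \frac{122 + 60}{-115 - 43} = -18 - \frac{182}{-158} = -18 - 182 \left(- \frac{1}{158}\right) = -18 - - \frac{91}{79} = -18 + \frac{91}{79} = - \frac{1331}{79} \approx -16.848$)
$O \left(-83\right) + 192 = \left(- \frac{1331}{79}\right) \left(-83\right) + 192 = \frac{110473}{79} + 192 = \frac{125641}{79}$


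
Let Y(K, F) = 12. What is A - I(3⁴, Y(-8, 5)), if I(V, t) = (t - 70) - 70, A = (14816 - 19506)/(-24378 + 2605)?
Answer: 2791634/21773 ≈ 128.22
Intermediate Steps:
A = 4690/21773 (A = -4690/(-21773) = -4690*(-1/21773) = 4690/21773 ≈ 0.21540)
I(V, t) = -140 + t (I(V, t) = (-70 + t) - 70 = -140 + t)
A - I(3⁴, Y(-8, 5)) = 4690/21773 - (-140 + 12) = 4690/21773 - 1*(-128) = 4690/21773 + 128 = 2791634/21773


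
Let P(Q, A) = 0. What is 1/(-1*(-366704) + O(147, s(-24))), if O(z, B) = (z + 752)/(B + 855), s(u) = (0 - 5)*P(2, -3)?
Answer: 855/313532819 ≈ 2.7270e-6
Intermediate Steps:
s(u) = 0 (s(u) = (0 - 5)*0 = -5*0 = 0)
O(z, B) = (752 + z)/(855 + B)
1/(-1*(-366704) + O(147, s(-24))) = 1/(-1*(-366704) + (752 + 147)/(855 + 0)) = 1/(366704 + 899/855) = 1/(313532819/855) = 855/313532819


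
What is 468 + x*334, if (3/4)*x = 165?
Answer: 73948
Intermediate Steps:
x = 220 (x = (4/3)*165 = 220)
468 + x*334 = 468 + 220*334 = 468 + 73480 = 73948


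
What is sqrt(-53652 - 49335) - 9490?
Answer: -9490 + 3*I*sqrt(11443) ≈ -9490.0 + 320.92*I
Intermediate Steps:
sqrt(-53652 - 49335) - 9490 = sqrt(-102987) - 9490 = 3*I*sqrt(11443) - 9490 = -9490 + 3*I*sqrt(11443)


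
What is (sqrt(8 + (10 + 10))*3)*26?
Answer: 156*sqrt(7) ≈ 412.74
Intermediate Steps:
(sqrt(8 + (10 + 10))*3)*26 = (sqrt(8 + 20)*3)*26 = (sqrt(28)*3)*26 = ((2*sqrt(7))*3)*26 = (6*sqrt(7))*26 = 156*sqrt(7)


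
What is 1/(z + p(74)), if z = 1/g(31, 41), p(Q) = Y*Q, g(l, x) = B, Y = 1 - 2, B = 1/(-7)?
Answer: -1/81 ≈ -0.012346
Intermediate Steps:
B = -⅐ ≈ -0.14286
Y = -1
g(l, x) = -⅐
p(Q) = -Q
z = -7 (z = 1/(-⅐) = -7)
1/(z + p(74)) = 1/(-7 - 1*74) = 1/(-7 - 74) = 1/(-81) = -1/81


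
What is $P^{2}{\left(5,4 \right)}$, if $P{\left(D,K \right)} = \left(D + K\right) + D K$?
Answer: $841$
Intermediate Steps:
$P{\left(D,K \right)} = D + K + D K$
$P^{2}{\left(5,4 \right)} = \left(5 + 4 + 5 \cdot 4\right)^{2} = \left(5 + 4 + 20\right)^{2} = 29^{2} = 841$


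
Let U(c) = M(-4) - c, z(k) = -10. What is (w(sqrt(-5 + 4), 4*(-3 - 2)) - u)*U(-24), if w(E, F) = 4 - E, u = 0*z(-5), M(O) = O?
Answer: 80 - 20*I ≈ 80.0 - 20.0*I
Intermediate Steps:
u = 0 (u = 0*(-10) = 0)
U(c) = -4 - c
(w(sqrt(-5 + 4), 4*(-3 - 2)) - u)*U(-24) = ((4 - sqrt(-5 + 4)) - 1*0)*(-4 - 1*(-24)) = ((4 - sqrt(-1)) + 0)*(-4 + 24) = ((4 - I) + 0)*20 = (4 - I)*20 = 80 - 20*I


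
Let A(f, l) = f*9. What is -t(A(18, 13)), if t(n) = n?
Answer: -162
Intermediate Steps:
A(f, l) = 9*f
-t(A(18, 13)) = -9*18 = -1*162 = -162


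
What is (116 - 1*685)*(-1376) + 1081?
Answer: 784025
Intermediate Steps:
(116 - 1*685)*(-1376) + 1081 = (116 - 685)*(-1376) + 1081 = -569*(-1376) + 1081 = 782944 + 1081 = 784025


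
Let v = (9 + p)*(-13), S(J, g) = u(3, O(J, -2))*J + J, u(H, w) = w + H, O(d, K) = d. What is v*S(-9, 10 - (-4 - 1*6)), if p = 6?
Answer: -8775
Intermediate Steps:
u(H, w) = H + w
S(J, g) = J + J*(3 + J) (S(J, g) = (3 + J)*J + J = J*(3 + J) + J = J + J*(3 + J))
v = -195 (v = (9 + 6)*(-13) = 15*(-13) = -195)
v*S(-9, 10 - (-4 - 1*6)) = -(-1755)*(4 - 9) = -(-1755)*(-5) = -195*45 = -8775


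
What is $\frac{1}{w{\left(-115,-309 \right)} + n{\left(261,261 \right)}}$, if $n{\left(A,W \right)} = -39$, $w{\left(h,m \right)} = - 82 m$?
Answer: $\frac{1}{25299} \approx 3.9527 \cdot 10^{-5}$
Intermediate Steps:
$\frac{1}{w{\left(-115,-309 \right)} + n{\left(261,261 \right)}} = \frac{1}{\left(-82\right) \left(-309\right) - 39} = \frac{1}{25338 - 39} = \frac{1}{25299}$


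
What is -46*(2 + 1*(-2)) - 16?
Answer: -16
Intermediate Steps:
-46*(2 + 1*(-2)) - 16 = -46*(2 - 2) - 16 = -46*0 - 16 = 0 - 16 = -16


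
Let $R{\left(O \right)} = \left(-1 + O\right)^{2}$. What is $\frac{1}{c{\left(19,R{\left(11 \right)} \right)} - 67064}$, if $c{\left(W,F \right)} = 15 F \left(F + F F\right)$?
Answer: $\frac{1}{15082936} \approx 6.63 \cdot 10^{-8}$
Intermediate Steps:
$c{\left(W,F \right)} = 15 F \left(F + F^{2}\right)$
$\frac{1}{c{\left(19,R{\left(11 \right)} \right)} - 67064} = \frac{1}{15 \left(\left(-1 + 11\right)^{2}\right)^{2} \left(1 + \left(-1 + 11\right)^{2}\right) - 67064} = \frac{1}{15 \left(10^{2}\right)^{2} \left(1 + 10^{2}\right) - 67064} = \frac{1}{15 \cdot 100^{2} \left(1 + 100\right) - 67064} = \frac{1}{15 \cdot 10000 \cdot 101 - 67064} = \frac{1}{15150000 - 67064} = \frac{1}{15082936}$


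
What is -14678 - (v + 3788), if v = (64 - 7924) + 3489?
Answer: -14095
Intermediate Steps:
v = -4371 (v = -7860 + 3489 = -4371)
-14678 - (v + 3788) = -14678 - (-4371 + 3788) = -14678 - 1*(-583) = -14678 + 583 = -14095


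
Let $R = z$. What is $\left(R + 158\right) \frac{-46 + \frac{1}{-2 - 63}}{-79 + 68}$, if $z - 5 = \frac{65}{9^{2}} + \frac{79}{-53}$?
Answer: $\frac{138942917}{204633} \approx 678.99$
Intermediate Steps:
$z = \frac{18511}{4293}$ ($z = 5 + \left(\frac{65}{9^{2}} + \frac{79}{-53}\right) = 5 + \left(\frac{65}{81} + 79 \left(- \frac{1}{53}\right)\right) = 5 + \left(65 \cdot \frac{1}{81} - \frac{79}{53}\right) = 5 + \left(\frac{65}{81} - \frac{79}{53}\right) = 5 - \frac{2954}{4293} = \frac{18511}{4293} \approx 4.3119$)
$R = \frac{18511}{4293} \approx 4.3119$
$\left(R + 158\right) \frac{-46 + \frac{1}{-2 - 63}}{-79 + 68} = \left(\frac{18511}{4293} + 158\right) \frac{-46 + \frac{1}{-2 - 63}}{-79 + 68} = \frac{696805 \frac{-46 + \frac{1}{-65}}{-11}}{4293} = \frac{696805 \left(-46 - \frac{1}{65}\right) \left(- \frac{1}{11}\right)}{4293} = \frac{696805 \left(\left(- \frac{2991}{65}\right) \left(- \frac{1}{11}\right)\right)}{4293} = \frac{696805}{4293} \cdot \frac{2991}{715} = \frac{138942917}{204633}$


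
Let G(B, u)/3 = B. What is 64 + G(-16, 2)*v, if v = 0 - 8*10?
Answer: 3904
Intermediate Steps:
v = -80 (v = 0 - 80 = -80)
G(B, u) = 3*B
64 + G(-16, 2)*v = 64 + (3*(-16))*(-80) = 64 - 48*(-80) = 64 + 3840 = 3904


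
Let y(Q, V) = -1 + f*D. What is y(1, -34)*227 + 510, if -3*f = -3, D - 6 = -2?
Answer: 1191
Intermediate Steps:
D = 4 (D = 6 - 2 = 4)
f = 1 (f = -⅓*(-3) = 1)
y(Q, V) = 3 (y(Q, V) = -1 + 1*4 = -1 + 4 = 3)
y(1, -34)*227 + 510 = 3*227 + 510 = 681 + 510 = 1191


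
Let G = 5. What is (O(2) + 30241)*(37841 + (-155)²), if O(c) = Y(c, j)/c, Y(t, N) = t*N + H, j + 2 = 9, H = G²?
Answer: 1872096093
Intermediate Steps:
H = 25 (H = 5² = 25)
j = 7 (j = -2 + 9 = 7)
Y(t, N) = 25 + N*t (Y(t, N) = t*N + 25 = N*t + 25 = 25 + N*t)
O(c) = (25 + 7*c)/c
(O(2) + 30241)*(37841 + (-155)²) = ((7 + 25/2) + 30241)*(37841 + (-155)²) = ((7 + 25*(½)) + 30241)*(37841 + 24025) = ((7 + 25/2) + 30241)*61866 = (39/2 + 30241)*61866 = (60521/2)*61866 = 1872096093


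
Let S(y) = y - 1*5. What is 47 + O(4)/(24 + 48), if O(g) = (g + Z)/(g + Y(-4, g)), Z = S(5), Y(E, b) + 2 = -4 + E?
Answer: 5075/108 ≈ 46.991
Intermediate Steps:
Y(E, b) = -6 + E (Y(E, b) = -2 + (-4 + E) = -6 + E)
S(y) = -5 + y (S(y) = y - 5 = -5 + y)
Z = 0 (Z = -5 + 5 = 0)
O(g) = g/(-10 + g) (O(g) = (g + 0)/(g + (-6 - 4)) = g/(g - 10) = g/(-10 + g))
47 + O(4)/(24 + 48) = 47 + (4/(-10 + 4))/(24 + 48) = 47 + (4/(-6))/72 = 47 + (4*(-1/6))/72 = 47 + (1/72)*(-2/3) = 47 - 1/108 = 5075/108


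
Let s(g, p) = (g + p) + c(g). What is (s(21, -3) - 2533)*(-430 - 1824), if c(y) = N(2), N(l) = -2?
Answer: 5673318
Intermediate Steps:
c(y) = -2
s(g, p) = -2 + g + p (s(g, p) = (g + p) - 2 = -2 + g + p)
(s(21, -3) - 2533)*(-430 - 1824) = ((-2 + 21 - 3) - 2533)*(-430 - 1824) = (16 - 2533)*(-2254) = -2517*(-2254) = 5673318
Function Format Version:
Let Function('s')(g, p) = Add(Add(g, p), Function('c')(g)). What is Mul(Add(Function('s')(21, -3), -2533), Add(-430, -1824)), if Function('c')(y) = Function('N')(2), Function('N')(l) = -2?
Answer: 5673318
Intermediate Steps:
Function('c')(y) = -2
Function('s')(g, p) = Add(-2, g, p) (Function('s')(g, p) = Add(Add(g, p), -2) = Add(-2, g, p))
Mul(Add(Function('s')(21, -3), -2533), Add(-430, -1824)) = Mul(Add(Add(-2, 21, -3), -2533), Add(-430, -1824)) = Mul(Add(16, -2533), -2254) = Mul(-2517, -2254) = 5673318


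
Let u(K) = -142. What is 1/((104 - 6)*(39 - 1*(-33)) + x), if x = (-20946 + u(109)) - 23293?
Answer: -1/37325 ≈ -2.6792e-5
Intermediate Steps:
x = -44381 (x = (-20946 - 142) - 23293 = -21088 - 23293 = -44381)
1/((104 - 6)*(39 - 1*(-33)) + x) = 1/((104 - 6)*(39 - 1*(-33)) - 44381) = 1/(98*(39 + 33) - 44381) = 1/(98*72 - 44381) = 1/(7056 - 44381) = 1/(-37325) = -1/37325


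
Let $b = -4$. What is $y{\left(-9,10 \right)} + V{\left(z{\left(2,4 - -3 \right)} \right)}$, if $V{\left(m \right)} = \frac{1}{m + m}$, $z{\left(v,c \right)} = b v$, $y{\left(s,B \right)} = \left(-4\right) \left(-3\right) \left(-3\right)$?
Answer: $- \frac{577}{16} \approx -36.063$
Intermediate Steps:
$y{\left(s,B \right)} = -36$ ($y{\left(s,B \right)} = 12 \left(-3\right) = -36$)
$z{\left(v,c \right)} = - 4 v$
$V{\left(m \right)} = \frac{1}{2 m}$
$y{\left(-9,10 \right)} + V{\left(z{\left(2,4 - -3 \right)} \right)} = -36 + \frac{1}{2 \left(\left(-4\right) 2\right)} = -36 + \frac{1}{2 \left(-8\right)} = -36 + \frac{1}{2} \left(- \frac{1}{8}\right) = -36 - \frac{1}{16} = - \frac{577}{16}$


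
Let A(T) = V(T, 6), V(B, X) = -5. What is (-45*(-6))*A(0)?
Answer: -1350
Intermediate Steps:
A(T) = -5
(-45*(-6))*A(0) = -45*(-6)*(-5) = 270*(-5) = -1350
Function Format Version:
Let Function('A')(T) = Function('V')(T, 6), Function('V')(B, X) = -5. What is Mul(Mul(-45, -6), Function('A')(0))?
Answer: -1350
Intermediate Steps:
Function('A')(T) = -5
Mul(Mul(-45, -6), Function('A')(0)) = Mul(Mul(-45, -6), -5) = Mul(270, -5) = -1350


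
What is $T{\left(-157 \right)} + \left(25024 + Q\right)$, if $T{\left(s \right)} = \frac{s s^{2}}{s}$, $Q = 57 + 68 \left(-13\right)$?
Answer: $48846$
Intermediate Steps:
$Q = -827$ ($Q = 57 - 884 = -827$)
$T{\left(s \right)} = s^{2}$ ($T{\left(s \right)} = \frac{s^{3}}{s} = s^{2}$)
$T{\left(-157 \right)} + \left(25024 + Q\right) = \left(-157\right)^{2} + \left(25024 - 827\right) = 24649 + 24197 = 48846$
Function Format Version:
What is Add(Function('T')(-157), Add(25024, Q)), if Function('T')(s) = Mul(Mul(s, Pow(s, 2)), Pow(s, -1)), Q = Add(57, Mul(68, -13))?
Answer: 48846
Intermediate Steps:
Q = -827 (Q = Add(57, -884) = -827)
Function('T')(s) = Pow(s, 2) (Function('T')(s) = Mul(Pow(s, 3), Pow(s, -1)) = Pow(s, 2))
Add(Function('T')(-157), Add(25024, Q)) = Add(Pow(-157, 2), Add(25024, -827)) = Add(24649, 24197) = 48846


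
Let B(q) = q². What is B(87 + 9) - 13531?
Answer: -4315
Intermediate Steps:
B(87 + 9) - 13531 = (87 + 9)² - 13531 = 96² - 13531 = 9216 - 13531 = -4315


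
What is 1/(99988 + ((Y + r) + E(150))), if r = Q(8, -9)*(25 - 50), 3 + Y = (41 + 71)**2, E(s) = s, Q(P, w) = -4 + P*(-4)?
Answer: 1/113579 ≈ 8.8044e-6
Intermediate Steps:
Q(P, w) = -4 - 4*P
Y = 12541 (Y = -3 + (41 + 71)**2 = -3 + 112**2 = -3 + 12544 = 12541)
r = 900 (r = (-4 - 4*8)*(25 - 50) = (-4 - 32)*(-25) = -36*(-25) = 900)
1/(99988 + ((Y + r) + E(150))) = 1/(99988 + ((12541 + 900) + 150)) = 1/(99988 + (13441 + 150)) = 1/(99988 + 13591) = 1/113579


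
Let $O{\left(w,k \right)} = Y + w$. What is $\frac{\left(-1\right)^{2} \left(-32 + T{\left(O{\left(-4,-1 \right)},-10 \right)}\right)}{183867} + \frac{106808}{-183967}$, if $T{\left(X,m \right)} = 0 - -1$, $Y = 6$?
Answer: $- \frac{19644169513}{33825460389} \approx -0.58075$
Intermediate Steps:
$O{\left(w,k \right)} = 6 + w$
$T{\left(X,m \right)} = 1$ ($T{\left(X,m \right)} = 0 + 1 = 1$)
$\frac{\left(-1\right)^{2} \left(-32 + T{\left(O{\left(-4,-1 \right)},-10 \right)}\right)}{183867} + \frac{106808}{-183967} = \frac{\left(-1\right)^{2} \left(-32 + 1\right)}{183867} + \frac{106808}{-183967} = 1 \left(-31\right) \frac{1}{183867} + 106808 \left(- \frac{1}{183967}\right) = \left(-31\right) \frac{1}{183867} - \frac{106808}{183967} = - \frac{31}{183867} - \frac{106808}{183967} = - \frac{19644169513}{33825460389}$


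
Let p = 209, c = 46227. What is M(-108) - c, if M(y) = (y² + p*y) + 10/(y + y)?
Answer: -6170585/108 ≈ -57135.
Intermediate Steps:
M(y) = y² + 5/y + 209*y (M(y) = (y² + 209*y) + 10/(y + y) = (y² + 209*y) + 10/((2*y)) = (y² + 209*y) + 10*(1/(2*y)) = (y² + 209*y) + 5/y = y² + 5/y + 209*y)
M(-108) - c = (5 + (-108)²*(209 - 108))/(-108) - 1*46227 = -(5 + 11664*101)/108 - 46227 = -(5 + 1178064)/108 - 46227 = -1/108*1178069 - 46227 = -1178069/108 - 46227 = -6170585/108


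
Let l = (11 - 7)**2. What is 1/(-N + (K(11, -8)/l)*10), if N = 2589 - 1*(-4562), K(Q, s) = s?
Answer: -1/7156 ≈ -0.00013974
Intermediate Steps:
l = 16 (l = 4**2 = 16)
N = 7151 (N = 2589 + 4562 = 7151)
1/(-N + (K(11, -8)/l)*10) = 1/(-1*7151 - 8/16*10) = 1/(-7151 - 8*1/16*10) = 1/(-7151 - 1/2*10) = 1/(-7151 - 5) = 1/(-7156) = -1/7156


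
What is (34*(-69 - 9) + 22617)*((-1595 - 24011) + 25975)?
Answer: 7367085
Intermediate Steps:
(34*(-69 - 9) + 22617)*((-1595 - 24011) + 25975) = (34*(-78) + 22617)*(-25606 + 25975) = (-2652 + 22617)*369 = 19965*369 = 7367085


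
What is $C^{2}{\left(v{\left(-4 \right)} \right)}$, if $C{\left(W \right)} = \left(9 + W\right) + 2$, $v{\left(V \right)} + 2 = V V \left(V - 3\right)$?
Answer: $10609$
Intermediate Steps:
$v{\left(V \right)} = -2 + V^{2} \left(-3 + V\right)$ ($v{\left(V \right)} = -2 + V V \left(V - 3\right) = -2 + V^{2} \left(-3 + V\right)$)
$C{\left(W \right)} = 11 + W$
$C^{2}{\left(v{\left(-4 \right)} \right)} = \left(11 - \left(2 + 48 + 64\right)\right)^{2} = \left(11 - 114\right)^{2} = \left(-103\right)^{2} = 10609$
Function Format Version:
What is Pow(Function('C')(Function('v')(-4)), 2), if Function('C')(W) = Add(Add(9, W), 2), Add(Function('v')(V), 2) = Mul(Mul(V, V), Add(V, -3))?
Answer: 10609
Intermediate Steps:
Function('v')(V) = Add(-2, Mul(Pow(V, 2), Add(-3, V))) (Function('v')(V) = Add(-2, Mul(Mul(V, V), Add(V, -3))) = Add(-2, Mul(Pow(V, 2), Add(-3, V))))
Function('C')(W) = Add(11, W)
Pow(Function('C')(Function('v')(-4)), 2) = Pow(Add(11, Add(-2, Pow(-4, 3), Mul(-3, Pow(-4, 2)))), 2) = Pow(Add(11, Add(-2, -64, Mul(-3, 16))), 2) = Pow(Add(11, Add(-2, -64, -48)), 2) = Pow(Add(11, -114), 2) = Pow(-103, 2) = 10609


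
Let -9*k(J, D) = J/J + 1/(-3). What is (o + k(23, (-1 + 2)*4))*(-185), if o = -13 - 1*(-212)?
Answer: -993635/27 ≈ -36801.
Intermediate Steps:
k(J, D) = -2/27 (k(J, D) = -(J/J + 1/(-3))/9 = -(1 + 1*(-1/3))/9 = -(1 - 1/3)/9 = -1/9*2/3 = -2/27)
o = 199 (o = -13 + 212 = 199)
(o + k(23, (-1 + 2)*4))*(-185) = (199 - 2/27)*(-185) = (5371/27)*(-185) = -993635/27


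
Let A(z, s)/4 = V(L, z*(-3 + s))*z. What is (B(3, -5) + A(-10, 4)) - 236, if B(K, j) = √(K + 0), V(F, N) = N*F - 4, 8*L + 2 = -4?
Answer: -376 + √3 ≈ -374.27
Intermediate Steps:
L = -¾ (L = -¼ + (⅛)*(-4) = -¼ - ½ = -¾ ≈ -0.75000)
V(F, N) = -4 + F*N (V(F, N) = F*N - 4 = -4 + F*N)
B(K, j) = √K
A(z, s) = 4*z*(-4 - 3*z*(-3 + s)/4) (A(z, s) = 4*((-4 - 3*z*(-3 + s)/4)*z) = 4*(z*(-4 - 3*z*(-3 + s)/4)) = 4*z*(-4 - 3*z*(-3 + s)/4))
(B(3, -5) + A(-10, 4)) - 236 = (√3 - 1*(-10)*(16 + 3*(-10)*(-3 + 4))) - 236 = (√3 - 1*(-10)*(16 + 3*(-10)*1)) - 236 = (√3 - 1*(-10)*(16 - 30)) - 236 = (√3 - 1*(-10)*(-14)) - 236 = (√3 - 140) - 236 = (-140 + √3) - 236 = -376 + √3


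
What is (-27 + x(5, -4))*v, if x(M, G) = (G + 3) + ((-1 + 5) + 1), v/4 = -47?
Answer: 4324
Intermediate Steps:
v = -188 (v = 4*(-47) = -188)
x(M, G) = 8 + G (x(M, G) = (3 + G) + (4 + 1) = (3 + G) + 5 = 8 + G)
(-27 + x(5, -4))*v = (-27 + (8 - 4))*(-188) = (-27 + 4)*(-188) = -23*(-188) = 4324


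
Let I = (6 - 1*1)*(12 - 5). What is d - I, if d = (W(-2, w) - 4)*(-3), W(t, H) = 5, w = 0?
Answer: -38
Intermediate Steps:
I = 35 (I = (6 - 1)*7 = 5*7 = 35)
d = -3 (d = (5 - 4)*(-3) = 1*(-3) = -3)
d - I = -3 - 1*35 = -3 - 35 = -38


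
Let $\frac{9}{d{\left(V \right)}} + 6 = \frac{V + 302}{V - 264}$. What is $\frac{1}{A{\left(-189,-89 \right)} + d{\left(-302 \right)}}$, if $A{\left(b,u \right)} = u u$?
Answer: $\frac{2}{15839} \approx 0.00012627$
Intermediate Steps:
$d{\left(V \right)} = \frac{9}{-6 + \frac{302 + V}{-264 + V}}$ ($d{\left(V \right)} = \frac{9}{-6 + \frac{V + 302}{V - 264}} = \frac{9}{-6 + \frac{302 + V}{-264 + V}}$)
$A{\left(b,u \right)} = u^{2}$
$\frac{1}{A{\left(-189,-89 \right)} + d{\left(-302 \right)}} = \frac{1}{\left(-89\right)^{2} + \frac{9 \left(264 - -302\right)}{-1886 + 5 \left(-302\right)}} = \frac{1}{7921 + \frac{9 \left(264 + 302\right)}{-1886 - 1510}} = \frac{1}{7921 + 9 \frac{1}{-3396} \cdot 566} = \frac{1}{7921 + 9 \left(- \frac{1}{3396}\right) 566} = \frac{1}{7921 - \frac{3}{2}} = \frac{1}{\frac{15839}{2}} = \frac{2}{15839}$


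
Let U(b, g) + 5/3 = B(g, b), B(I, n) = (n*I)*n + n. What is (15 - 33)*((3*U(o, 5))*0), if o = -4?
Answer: 0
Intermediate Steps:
B(I, n) = n + I*n² (B(I, n) = (I*n)*n + n = I*n² + n = n + I*n²)
U(b, g) = -5/3 + b*(1 + b*g) (U(b, g) = -5/3 + b*(1 + g*b) = -5/3 + b*(1 + b*g))
(15 - 33)*((3*U(o, 5))*0) = (15 - 33)*((3*(-5/3 - 4 + 5*(-4)²))*0) = -18*3*(-5/3 - 4 + 5*16)*0 = -18*3*(-5/3 - 4 + 80)*0 = -18*3*(223/3)*0 = -4014*0 = -18*0 = 0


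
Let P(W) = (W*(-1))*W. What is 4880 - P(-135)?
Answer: 23105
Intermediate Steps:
P(W) = -W**2 (P(W) = (-W)*W = -W**2)
4880 - P(-135) = 4880 - (-1)*(-135)**2 = 4880 - (-1)*18225 = 4880 - 1*(-18225) = 4880 + 18225 = 23105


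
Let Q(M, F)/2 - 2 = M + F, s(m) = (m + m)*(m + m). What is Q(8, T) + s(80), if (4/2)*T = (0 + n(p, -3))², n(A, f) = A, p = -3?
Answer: 25629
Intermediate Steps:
s(m) = 4*m² (s(m) = (2*m)*(2*m) = 4*m²)
T = 9/2 (T = (0 - 3)²/2 = (½)*(-3)² = (½)*9 = 9/2 ≈ 4.5000)
Q(M, F) = 4 + 2*F + 2*M (Q(M, F) = 4 + 2*(M + F) = 4 + 2*(F + M) = 4 + (2*F + 2*M) = 4 + 2*F + 2*M)
Q(8, T) + s(80) = (4 + 2*(9/2) + 2*8) + 4*80² = (4 + 9 + 16) + 4*6400 = 29 + 25600 = 25629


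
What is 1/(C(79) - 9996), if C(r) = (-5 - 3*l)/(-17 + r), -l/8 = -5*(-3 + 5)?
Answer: -62/619997 ≈ -0.00010000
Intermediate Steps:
l = 80 (l = -(-40)*(-3 + 5) = -(-40)*2 = -8*(-10) = 80)
C(r) = -245/(-17 + r) (C(r) = (-5 - 3*80)/(-17 + r) = (-5 - 240)/(-17 + r) = -245/(-17 + r))
1/(C(79) - 9996) = 1/(-245/(-17 + 79) - 9996) = 1/(-245/62 - 9996) = 1/(-619997/62) = -62/619997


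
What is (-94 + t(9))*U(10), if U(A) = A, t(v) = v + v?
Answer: -760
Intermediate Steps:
t(v) = 2*v
(-94 + t(9))*U(10) = (-94 + 2*9)*10 = (-94 + 18)*10 = -76*10 = -760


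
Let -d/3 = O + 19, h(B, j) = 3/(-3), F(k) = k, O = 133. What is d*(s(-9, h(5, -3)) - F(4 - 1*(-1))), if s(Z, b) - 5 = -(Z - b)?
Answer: -3648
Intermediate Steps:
h(B, j) = -1 (h(B, j) = 3*(-1/3) = -1)
d = -456 (d = -3*(133 + 19) = -3*152 = -456)
s(Z, b) = 5 + b - Z (s(Z, b) = 5 - (Z - b) = 5 + (b - Z) = 5 + b - Z)
d*(s(-9, h(5, -3)) - F(4 - 1*(-1))) = -456*((5 - 1 - 1*(-9)) - (4 - 1*(-1))) = -456*((5 - 1 + 9) - (4 + 1)) = -456*(13 - 1*5) = -456*(13 - 5) = -456*8 = -3648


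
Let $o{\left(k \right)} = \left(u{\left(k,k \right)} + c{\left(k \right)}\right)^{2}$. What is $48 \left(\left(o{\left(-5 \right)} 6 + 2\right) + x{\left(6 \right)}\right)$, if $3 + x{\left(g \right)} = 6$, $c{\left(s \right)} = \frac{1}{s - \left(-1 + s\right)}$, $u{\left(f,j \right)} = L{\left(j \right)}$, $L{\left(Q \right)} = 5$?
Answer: $10608$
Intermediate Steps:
$u{\left(f,j \right)} = 5$
$c{\left(s \right)} = 1$ ($c{\left(s \right)} = 1^{-1} = 1$)
$x{\left(g \right)} = 3$ ($x{\left(g \right)} = -3 + 6 = 3$)
$o{\left(k \right)} = 36$ ($o{\left(k \right)} = \left(5 + 1\right)^{2} = 6^{2} = 36$)
$48 \left(\left(o{\left(-5 \right)} 6 + 2\right) + x{\left(6 \right)}\right) = 48 \left(\left(36 \cdot 6 + 2\right) + 3\right) = 48 \left(\left(216 + 2\right) + 3\right) = 48 \left(218 + 3\right) = 48 \cdot 221 = 10608$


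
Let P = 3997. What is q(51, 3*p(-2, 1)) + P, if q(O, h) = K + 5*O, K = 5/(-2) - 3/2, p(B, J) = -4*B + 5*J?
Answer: 4248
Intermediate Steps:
K = -4 (K = 5*(-½) - 3*½ = -5/2 - 3/2 = -4)
q(O, h) = -4 + 5*O
q(51, 3*p(-2, 1)) + P = (-4 + 5*51) + 3997 = (-4 + 255) + 3997 = 251 + 3997 = 4248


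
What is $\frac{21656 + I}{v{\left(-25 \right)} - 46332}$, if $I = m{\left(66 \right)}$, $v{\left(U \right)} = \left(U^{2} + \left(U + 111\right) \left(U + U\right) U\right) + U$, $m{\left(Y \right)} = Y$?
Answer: $\frac{10861}{30884} \approx 0.35167$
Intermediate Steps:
$v{\left(U \right)} = U + U^{2} + 2 U^{2} \left(111 + U\right)$ ($v{\left(U \right)} = \left(U^{2} + \left(111 + U\right) 2 U U\right) + U = \left(U^{2} + 2 U \left(111 + U\right) U\right) + U = \left(U^{2} + 2 U^{2} \left(111 + U\right)\right) + U = U + U^{2} + 2 U^{2} \left(111 + U\right)$)
$I = 66$
$\frac{21656 + I}{v{\left(-25 \right)} - 46332} = \frac{21656 + 66}{- 25 \left(1 + 2 \left(-25\right)^{2} + 223 \left(-25\right)\right) - 46332} = \frac{21722}{- 25 \left(1 + 2 \cdot 625 - 5575\right) - 46332} = \frac{21722}{- 25 \left(1 + 1250 - 5575\right) - 46332} = \frac{21722}{\left(-25\right) \left(-4324\right) - 46332} = \frac{21722}{108100 - 46332} = \frac{21722}{61768} = 21722 \cdot \frac{1}{61768} = \frac{10861}{30884}$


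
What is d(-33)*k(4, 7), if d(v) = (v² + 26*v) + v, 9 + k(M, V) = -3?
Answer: -2376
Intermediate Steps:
k(M, V) = -12 (k(M, V) = -9 - 3 = -12)
d(v) = v² + 27*v
d(-33)*k(4, 7) = -33*(27 - 33)*(-12) = -33*(-6)*(-12) = 198*(-12) = -2376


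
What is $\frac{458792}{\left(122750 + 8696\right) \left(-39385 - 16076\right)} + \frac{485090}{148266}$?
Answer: $\frac{294691624337489}{90073159280433} \approx 3.2717$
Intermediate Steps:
$\frac{458792}{\left(122750 + 8696\right) \left(-39385 - 16076\right)} + \frac{485090}{148266} = \frac{458792}{131446 \left(-55461\right)} + 485090 \cdot \frac{1}{148266} = \frac{458792}{-7290126606} + \frac{242545}{74133} = 458792 \left(- \frac{1}{7290126606}\right) + \frac{242545}{74133} = - \frac{229396}{3645063303} + \frac{242545}{74133} = \frac{294691624337489}{90073159280433}$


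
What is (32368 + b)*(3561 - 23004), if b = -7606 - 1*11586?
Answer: -256180968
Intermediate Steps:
b = -19192 (b = -7606 - 11586 = -19192)
(32368 + b)*(3561 - 23004) = (32368 - 19192)*(3561 - 23004) = 13176*(-19443) = -256180968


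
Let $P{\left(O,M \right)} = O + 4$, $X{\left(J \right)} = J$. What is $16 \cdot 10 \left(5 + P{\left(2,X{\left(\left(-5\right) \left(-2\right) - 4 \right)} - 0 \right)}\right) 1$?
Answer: $1760$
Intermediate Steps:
$P{\left(O,M \right)} = 4 + O$
$16 \cdot 10 \left(5 + P{\left(2,X{\left(\left(-5\right) \left(-2\right) - 4 \right)} - 0 \right)}\right) 1 = 16 \cdot 10 \left(5 + \left(4 + 2\right)\right) 1 = 160 \left(5 + 6\right) 1 = 160 \cdot 11 \cdot 1 = 160 \cdot 11 = 1760$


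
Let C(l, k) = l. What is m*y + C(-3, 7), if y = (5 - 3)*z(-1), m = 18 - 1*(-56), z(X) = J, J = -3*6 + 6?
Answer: -1779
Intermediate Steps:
J = -12 (J = -18 + 6 = -12)
z(X) = -12
m = 74 (m = 18 + 56 = 74)
y = -24 (y = (5 - 3)*(-12) = 2*(-12) = -24)
m*y + C(-3, 7) = 74*(-24) - 3 = -1776 - 3 = -1779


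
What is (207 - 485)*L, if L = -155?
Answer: 43090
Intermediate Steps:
(207 - 485)*L = (207 - 485)*(-155) = -278*(-155) = 43090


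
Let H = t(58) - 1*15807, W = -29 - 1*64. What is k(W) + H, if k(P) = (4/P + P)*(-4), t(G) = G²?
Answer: -1122587/93 ≈ -12071.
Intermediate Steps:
W = -93 (W = -29 - 64 = -93)
k(P) = -16/P - 4*P (k(P) = (P + 4/P)*(-4) = -16/P - 4*P)
H = -12443 (H = 58² - 1*15807 = 3364 - 15807 = -12443)
k(W) + H = (-16/(-93) - 4*(-93)) - 12443 = (-16*(-1/93) + 372) - 12443 = (16/93 + 372) - 12443 = 34612/93 - 12443 = -1122587/93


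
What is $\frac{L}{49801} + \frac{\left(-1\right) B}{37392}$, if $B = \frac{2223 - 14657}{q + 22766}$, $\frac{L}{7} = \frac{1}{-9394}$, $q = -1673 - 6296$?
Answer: $\frac{207611877851}{9244489995851352} \approx 2.2458 \cdot 10^{-5}$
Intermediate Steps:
$q = -7969$
$L = - \frac{1}{1342}$ ($L = \frac{7}{-9394} = 7 \left(- \frac{1}{9394}\right) = - \frac{1}{1342} \approx -0.00074516$)
$B = - \frac{12434}{14797}$ ($B = \frac{2223 - 14657}{-7969 + 22766} = - \frac{12434}{14797} \approx -0.84031$)
$\frac{L}{49801} + \frac{\left(-1\right) B}{37392} = - \frac{1}{1342 \cdot 49801} + \frac{\left(-1\right) \left(- \frac{12434}{14797}\right)}{37392} = \left(- \frac{1}{1342}\right) \frac{1}{49801} + \frac{12434}{14797} \cdot \frac{1}{37392} = - \frac{1}{66832942} + \frac{6217}{276644712} = \frac{207611877851}{9244489995851352}$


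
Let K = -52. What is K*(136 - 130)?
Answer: -312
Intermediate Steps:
K*(136 - 130) = -52*(136 - 130) = -52*6 = -312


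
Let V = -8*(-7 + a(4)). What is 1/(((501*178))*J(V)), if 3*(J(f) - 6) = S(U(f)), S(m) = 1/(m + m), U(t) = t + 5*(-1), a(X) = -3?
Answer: 75/40144963 ≈ 1.8682e-6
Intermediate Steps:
U(t) = -5 + t (U(t) = t - 5 = -5 + t)
V = 80 (V = -8*(-7 - 3) = -8*(-10) = 80)
S(m) = 1/(2*m)
J(f) = 6 + 1/(6*(-5 + f)) (J(f) = 6 + (1/(2*(-5 + f)))/3 = 6 + 1/(6*(-5 + f)))
1/(((501*178))*J(V)) = 1/(((501*178))*(((-179 + 36*80)/(6*(-5 + 80))))) = 1/(89178*(((1/6)*(-179 + 2880)/75))) = 1/(89178*(((1/6)*(1/75)*2701))) = 1/(89178*(2701/450)) = (1/89178)*(450/2701) = 75/40144963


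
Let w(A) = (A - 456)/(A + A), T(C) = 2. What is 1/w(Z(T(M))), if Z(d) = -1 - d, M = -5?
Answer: 2/153 ≈ 0.013072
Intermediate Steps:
w(A) = (-456 + A)/(2*A) (w(A) = (-456 + A)/((2*A)) = (-456 + A)*(1/(2*A)) = (-456 + A)/(2*A))
1/w(Z(T(M))) = 1/((-456 + (-1 - 1*2))/(2*(-1 - 1*2))) = 1/((-456 + (-1 - 2))/(2*(-1 - 2))) = 1/((1/2)*(-456 - 3)/(-3)) = 1/((1/2)*(-1/3)*(-459)) = 1/(153/2) = 2/153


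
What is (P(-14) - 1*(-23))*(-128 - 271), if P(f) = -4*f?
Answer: -31521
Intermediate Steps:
(P(-14) - 1*(-23))*(-128 - 271) = (-4*(-14) - 1*(-23))*(-128 - 271) = (56 + 23)*(-399) = 79*(-399) = -31521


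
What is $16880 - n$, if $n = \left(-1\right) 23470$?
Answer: $40350$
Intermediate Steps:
$n = -23470$
$16880 - n = 16880 - -23470 = 16880 + 23470 = 40350$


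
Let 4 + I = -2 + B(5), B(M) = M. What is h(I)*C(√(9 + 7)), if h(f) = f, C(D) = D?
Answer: -4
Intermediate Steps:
I = -1 (I = -4 + (-2 + 5) = -4 + 3 = -1)
h(I)*C(√(9 + 7)) = -√(9 + 7) = -√16 = -1*4 = -4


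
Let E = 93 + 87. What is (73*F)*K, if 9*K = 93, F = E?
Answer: 135780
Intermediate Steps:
E = 180
F = 180
K = 31/3 (K = (1/9)*93 = 31/3 ≈ 10.333)
(73*F)*K = (73*180)*(31/3) = 13140*(31/3) = 135780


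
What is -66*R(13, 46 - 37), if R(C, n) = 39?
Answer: -2574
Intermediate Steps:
-66*R(13, 46 - 37) = -66*39 = -2574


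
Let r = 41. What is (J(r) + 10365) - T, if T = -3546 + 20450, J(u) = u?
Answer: -6498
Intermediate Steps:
T = 16904
(J(r) + 10365) - T = (41 + 10365) - 1*16904 = 10406 - 16904 = -6498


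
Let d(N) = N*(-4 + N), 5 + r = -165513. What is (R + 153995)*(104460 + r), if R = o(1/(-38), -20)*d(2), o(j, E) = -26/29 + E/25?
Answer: -1363440954022/145 ≈ -9.4030e+9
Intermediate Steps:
r = -165518 (r = -5 - 165513 = -165518)
o(j, E) = -26/29 + E/25 (o(j, E) = -26*1/29 + E*(1/25) = -26/29 + E/25)
R = 984/145 (R = (-26/29 + (1/25)*(-20))*(2*(-4 + 2)) = (-26/29 - ⅘)*(2*(-2)) = -246/145*(-4) = 984/145 ≈ 6.7862)
(R + 153995)*(104460 + r) = (984/145 + 153995)*(104460 - 165518) = (22330259/145)*(-61058) = -1363440954022/145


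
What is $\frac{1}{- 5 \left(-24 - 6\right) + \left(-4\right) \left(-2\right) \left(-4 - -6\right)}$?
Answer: $\frac{1}{166} \approx 0.0060241$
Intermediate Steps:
$\frac{1}{- 5 \left(-24 - 6\right) + \left(-4\right) \left(-2\right) \left(-4 - -6\right)} = \frac{1}{\left(-5\right) \left(-30\right) + 8 \left(-4 + 6\right)} = \frac{1}{150 + 8 \cdot 2} = \frac{1}{150 + 16} = \frac{1}{166}$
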